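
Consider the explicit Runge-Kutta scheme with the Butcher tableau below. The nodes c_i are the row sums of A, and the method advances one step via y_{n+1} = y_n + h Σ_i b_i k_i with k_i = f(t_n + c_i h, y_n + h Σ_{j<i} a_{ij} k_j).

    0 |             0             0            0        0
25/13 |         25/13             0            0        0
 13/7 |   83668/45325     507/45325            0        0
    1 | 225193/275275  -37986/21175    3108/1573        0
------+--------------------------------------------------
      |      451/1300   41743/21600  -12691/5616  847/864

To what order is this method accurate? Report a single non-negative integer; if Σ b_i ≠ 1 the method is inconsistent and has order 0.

b = (451/1300, 41743/21600, -12691/5616, 847/864)
c = (0, 25/13, 13/7, 1)
Ac = (0, 0, 39/1813, 186/847)
Σ b_i: 451/1300·1 + 41743/21600·1 + (-12691/5616)·1 + 847/864·1 = 1 ✓
b·c: 41743/21600·25/13 + (-12691/5616)·13/7 + 847/864·1 = 1/2 ✓
b·c²: 41743/21600·625/169 + (-12691/5616)·169/49 + 847/864·1 = 1/3 ✓
b·Ac: (-12691/5616)·39/1813 + 847/864·186/847 = 1/6 ✓
b·c³: 41743/21600·15625/2197 + (-12691/5616)·2197/343 + 847/864·1 = 1/4 ✓
b·(c∘Ac): (-12691/5616)·507/12691 + 847/864·186/847 = 1/8 ✓
b·Ac²: (-12691/5616)·75/1813 + 847/864·1986/11011 = 1/12 ✓
b·A²c: 847/864·36/847 = 1/24 ✓; 4 stages ⇒ order 4.

4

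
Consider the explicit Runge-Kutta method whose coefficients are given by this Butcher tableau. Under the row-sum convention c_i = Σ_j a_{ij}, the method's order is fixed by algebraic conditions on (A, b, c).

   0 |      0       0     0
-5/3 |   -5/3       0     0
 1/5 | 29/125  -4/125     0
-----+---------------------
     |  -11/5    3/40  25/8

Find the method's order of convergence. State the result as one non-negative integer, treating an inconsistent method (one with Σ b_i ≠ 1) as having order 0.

3

b = (-11/5, 3/40, 25/8)
c = (0, -5/3, 1/5)
Ac = (0, 0, 4/75)
Σ b_i: (-11/5)·1 + 3/40·1 + 25/8·1 = 1 ✓
b·c: 3/40·(-5/3) + 25/8·1/5 = 1/2 ✓
b·c²: 3/40·25/9 + 25/8·1/25 = 1/3 ✓
b·Ac: 25/8·4/75 = 1/6 ✓; 3 stages ⇒ order 3.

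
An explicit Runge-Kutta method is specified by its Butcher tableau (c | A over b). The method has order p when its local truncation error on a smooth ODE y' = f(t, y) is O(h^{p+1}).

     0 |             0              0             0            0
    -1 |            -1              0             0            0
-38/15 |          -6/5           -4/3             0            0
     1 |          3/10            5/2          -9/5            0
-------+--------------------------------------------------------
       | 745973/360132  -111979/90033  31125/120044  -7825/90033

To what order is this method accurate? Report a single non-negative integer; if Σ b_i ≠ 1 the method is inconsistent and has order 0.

3

b = (745973/360132, -111979/90033, 31125/120044, -7825/90033)
c = (0, -1, -38/15, 1)
Ac = (0, 0, 4/3, 103/50)
Σ b_i: 745973/360132·1 + (-111979/90033)·1 + 31125/120044·1 + (-7825/90033)·1 = 1 ✓
b·c: (-111979/90033)·(-1) + 31125/120044·(-38/15) + (-7825/90033)·1 = 1/2 ✓
b·c²: (-111979/90033)·1 + 31125/120044·1444/225 + (-7825/90033)·1 = 1/3 ✓
b·Ac: 31125/120044·4/3 + (-7825/90033)·103/50 = 1/6 ✓
b·c³: (-111979/90033)·(-1) + 31125/120044·(-54872/3375) + (-7825/90033)·1 = -826132/270099 ≠ 1/4 ⇒ order 3.
b·(c∘Ac): 31125/120044·(-152/45) + (-7825/90033)·103/50 = -63313/60022 ≠ 1/8
b·Ac²: 31125/120044·(-4/3) + (-7825/90033)·(-2263/250) = 397069/900330 ≠ 1/12
b·A²c: (-7825/90033)·(-12/5) = 6260/30011 ≠ 1/24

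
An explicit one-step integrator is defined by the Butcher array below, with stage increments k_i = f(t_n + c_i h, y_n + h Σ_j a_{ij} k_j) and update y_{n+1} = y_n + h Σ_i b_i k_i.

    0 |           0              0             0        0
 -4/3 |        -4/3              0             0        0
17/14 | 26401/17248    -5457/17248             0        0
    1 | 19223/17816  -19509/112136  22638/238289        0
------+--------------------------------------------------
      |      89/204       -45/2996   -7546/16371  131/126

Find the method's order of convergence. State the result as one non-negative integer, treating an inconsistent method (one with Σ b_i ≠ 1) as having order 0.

b = (89/204, -45/2996, -7546/16371, 131/126)
c = (0, -4/3, 17/14, 1)
Ac = (0, 0, 1819/4312, 91/262)
Σ b_i: 89/204·1 + (-45/2996)·1 + (-7546/16371)·1 + 131/126·1 = 1 ✓
b·c: (-45/2996)·(-4/3) + (-7546/16371)·17/14 + 131/126·1 = 1/2 ✓
b·c²: (-45/2996)·16/9 + (-7546/16371)·289/196 + 131/126·1 = 1/3 ✓
b·Ac: (-7546/16371)·1819/4312 + 131/126·91/262 = 1/6 ✓
b·c³: (-45/2996)·(-64/27) + (-7546/16371)·4913/2744 + 131/126·1 = 1/4 ✓
b·(c∘Ac): (-7546/16371)·30923/60368 + 131/126·91/262 = 1/8 ✓
b·Ac²: (-7546/16371)·(-1819/3234) + 131/126·(-133/786) = 1/12 ✓
b·A²c: 131/126·21/524 = 1/24 ✓; 4 stages ⇒ order 4.

4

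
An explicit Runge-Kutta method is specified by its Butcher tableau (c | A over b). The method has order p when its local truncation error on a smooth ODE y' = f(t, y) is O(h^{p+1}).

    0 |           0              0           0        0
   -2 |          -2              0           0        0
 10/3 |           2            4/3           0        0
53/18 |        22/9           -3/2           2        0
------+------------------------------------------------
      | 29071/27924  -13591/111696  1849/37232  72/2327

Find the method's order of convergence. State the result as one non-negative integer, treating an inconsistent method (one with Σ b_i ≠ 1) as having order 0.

3

b = (29071/27924, -13591/111696, 1849/37232, 72/2327)
c = (0, -2, 10/3, 53/18)
Ac = (0, 0, -8/3, 29/3)
Σ b_i: 29071/27924·1 + (-13591/111696)·1 + 1849/37232·1 + 72/2327·1 = 1 ✓
b·c: (-13591/111696)·(-2) + 1849/37232·10/3 + 72/2327·53/18 = 1/2 ✓
b·c²: (-13591/111696)·4 + 1849/37232·100/9 + 72/2327·2809/324 = 1/3 ✓
b·Ac: 1849/37232·(-8/3) + 72/2327·29/3 = 1/6 ✓
b·c³: (-13591/111696)·(-8) + 1849/37232·1000/27 + 72/2327·148877/5832 = 679043/188487 ≠ 1/4 ⇒ order 3.
b·(c∘Ac): 1849/37232·(-80/9) + 72/2327·1537/54 = 9199/20943 ≠ 1/8
b·Ac²: 1849/37232·16/3 + 72/2327·146/9 = 5353/6981 ≠ 1/12
b·A²c: 72/2327·(-16/3) = -384/2327 ≠ 1/24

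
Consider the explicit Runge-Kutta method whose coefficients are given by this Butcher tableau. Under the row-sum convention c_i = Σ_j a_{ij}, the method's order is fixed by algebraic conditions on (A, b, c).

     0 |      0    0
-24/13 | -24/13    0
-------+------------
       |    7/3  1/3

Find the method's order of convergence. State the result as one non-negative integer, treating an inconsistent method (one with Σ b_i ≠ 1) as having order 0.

b = (7/3, 1/3)
c = (0, -24/13)
Σ b_i: 7/3·1 + 1/3·1 = 8/3 ≠ 1 ⇒ order 0.

0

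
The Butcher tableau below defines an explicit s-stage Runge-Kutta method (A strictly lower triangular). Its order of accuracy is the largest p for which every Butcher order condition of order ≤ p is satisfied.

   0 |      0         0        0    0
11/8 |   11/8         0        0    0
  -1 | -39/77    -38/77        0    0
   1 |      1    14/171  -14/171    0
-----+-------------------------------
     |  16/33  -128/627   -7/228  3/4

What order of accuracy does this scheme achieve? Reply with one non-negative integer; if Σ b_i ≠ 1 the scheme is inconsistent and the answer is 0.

b = (16/33, -128/627, -7/228, 3/4)
c = (0, 11/8, -1, 1)
Ac = (0, 0, -19/28, 7/36)
Σ b_i: 16/33·1 + (-128/627)·1 + (-7/228)·1 + 3/4·1 = 1 ✓
b·c: (-128/627)·11/8 + (-7/228)·(-1) + 3/4·1 = 1/2 ✓
b·c²: (-128/627)·121/64 + (-7/228)·1 + 3/4·1 = 1/3 ✓
b·Ac: (-7/228)·(-19/28) + 3/4·7/36 = 1/6 ✓
b·c³: (-128/627)·1331/512 + (-7/228)·(-1) + 3/4·1 = 1/4 ✓
b·(c∘Ac): (-7/228)·19/28 + 3/4·7/36 = 1/8 ✓
b·Ac²: (-7/228)·(-209/224) + 3/4·7/96 = 1/12 ✓
b·A²c: 3/4·1/18 = 1/24 ✓; 4 stages ⇒ order 4.

4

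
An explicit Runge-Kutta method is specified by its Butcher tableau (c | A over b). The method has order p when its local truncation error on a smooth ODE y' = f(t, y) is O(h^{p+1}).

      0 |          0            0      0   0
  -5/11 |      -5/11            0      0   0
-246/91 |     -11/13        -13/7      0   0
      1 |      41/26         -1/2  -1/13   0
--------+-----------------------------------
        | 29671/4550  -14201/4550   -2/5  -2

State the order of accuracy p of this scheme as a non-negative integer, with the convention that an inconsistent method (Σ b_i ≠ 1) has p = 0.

2

b = (29671/4550, -14201/4550, -2/5, -2)
c = (0, -5/11, -246/91, 1)
Ac = (0, 0, 65/77, 11327/26026)
Σ b_i: 29671/4550·1 + (-14201/4550)·1 + (-2/5)·1 + (-2)·1 = 1 ✓
b·c: (-14201/4550)·(-5/11) + (-2/5)·(-246/91) + (-2)·1 = 1/2 ✓
b·c²: (-14201/4550)·25/121 + (-2/5)·60516/8281 + (-2)·1 = -5071929/910910 ≠ 1/3 ⇒ order 2.
b·Ac: (-2/5)·65/77 + (-2)·11327/26026 = -15721/13013 ≠ 1/6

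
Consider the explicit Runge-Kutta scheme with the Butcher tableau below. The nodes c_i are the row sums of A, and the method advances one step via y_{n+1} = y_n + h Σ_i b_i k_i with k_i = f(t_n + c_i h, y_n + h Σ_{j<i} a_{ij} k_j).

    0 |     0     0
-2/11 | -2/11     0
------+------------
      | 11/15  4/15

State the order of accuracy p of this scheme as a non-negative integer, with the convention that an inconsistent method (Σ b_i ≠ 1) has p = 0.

b = (11/15, 4/15)
c = (0, -2/11)
Σ b_i: 11/15·1 + 4/15·1 = 1 ✓
b·c: 4/15·(-2/11) = -8/165 ≠ 1/2 ⇒ order 1.

1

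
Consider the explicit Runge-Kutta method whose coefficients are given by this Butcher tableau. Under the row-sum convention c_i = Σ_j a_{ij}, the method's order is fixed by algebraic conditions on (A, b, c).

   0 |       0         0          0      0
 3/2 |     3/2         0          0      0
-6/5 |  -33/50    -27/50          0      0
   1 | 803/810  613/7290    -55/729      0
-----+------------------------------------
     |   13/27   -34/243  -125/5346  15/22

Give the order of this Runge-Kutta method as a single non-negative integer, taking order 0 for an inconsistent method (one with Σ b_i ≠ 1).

4

b = (13/27, -34/243, -125/5346, 15/22)
c = (0, 3/2, -6/5, 1)
Ac = (0, 0, -81/100, 13/60)
Σ b_i: 13/27·1 + (-34/243)·1 + (-125/5346)·1 + 15/22·1 = 1 ✓
b·c: (-34/243)·3/2 + (-125/5346)·(-6/5) + 15/22·1 = 1/2 ✓
b·c²: (-34/243)·9/4 + (-125/5346)·36/25 + 15/22·1 = 1/3 ✓
b·Ac: (-125/5346)·(-81/100) + 15/22·13/60 = 1/6 ✓
b·c³: (-34/243)·27/8 + (-125/5346)·(-216/125) + 15/22·1 = 1/4 ✓
b·(c∘Ac): (-125/5346)·243/250 + 15/22·13/60 = 1/8 ✓
b·Ac²: (-125/5346)·(-243/200) + 15/22·29/360 = 1/12 ✓
b·A²c: 15/22·11/180 = 1/24 ✓; 4 stages ⇒ order 4.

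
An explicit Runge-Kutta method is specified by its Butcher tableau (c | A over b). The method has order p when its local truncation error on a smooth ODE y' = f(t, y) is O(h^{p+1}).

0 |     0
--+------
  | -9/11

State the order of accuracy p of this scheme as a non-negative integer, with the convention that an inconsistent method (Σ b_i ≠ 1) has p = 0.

b = (-9/11)
c = (0)
Σ b_i: (-9/11)·1 = -9/11 ≠ 1 ⇒ order 0.

0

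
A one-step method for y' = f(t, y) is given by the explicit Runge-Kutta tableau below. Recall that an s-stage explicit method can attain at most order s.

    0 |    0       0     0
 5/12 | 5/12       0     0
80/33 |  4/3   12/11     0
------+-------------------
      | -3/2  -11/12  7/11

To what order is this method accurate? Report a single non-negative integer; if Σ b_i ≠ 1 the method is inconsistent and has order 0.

b = (-3/2, -11/12, 7/11)
c = (0, 5/12, 80/33)
Ac = (0, 0, 5/11)
Σ b_i: (-3/2)·1 + (-11/12)·1 + 7/11·1 = -235/132 ≠ 1 ⇒ order 0.

0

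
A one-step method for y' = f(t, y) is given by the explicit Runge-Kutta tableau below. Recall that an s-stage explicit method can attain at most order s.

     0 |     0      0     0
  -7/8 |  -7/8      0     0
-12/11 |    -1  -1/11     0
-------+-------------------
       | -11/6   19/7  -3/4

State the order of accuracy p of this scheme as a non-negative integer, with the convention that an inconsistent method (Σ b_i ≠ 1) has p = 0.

b = (-11/6, 19/7, -3/4)
c = (0, -7/8, -12/11)
Ac = (0, 0, 7/88)
Σ b_i: (-11/6)·1 + 19/7·1 + (-3/4)·1 = 11/84 ≠ 1 ⇒ order 0.

0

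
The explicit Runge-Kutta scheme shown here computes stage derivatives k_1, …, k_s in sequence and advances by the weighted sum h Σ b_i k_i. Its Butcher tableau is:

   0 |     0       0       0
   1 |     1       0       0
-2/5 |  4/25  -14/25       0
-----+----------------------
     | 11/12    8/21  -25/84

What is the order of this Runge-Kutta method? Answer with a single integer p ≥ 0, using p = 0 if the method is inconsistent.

3

b = (11/12, 8/21, -25/84)
c = (0, 1, -2/5)
Ac = (0, 0, -14/25)
Σ b_i: 11/12·1 + 8/21·1 + (-25/84)·1 = 1 ✓
b·c: 8/21·1 + (-25/84)·(-2/5) = 1/2 ✓
b·c²: 8/21·1 + (-25/84)·4/25 = 1/3 ✓
b·Ac: (-25/84)·(-14/25) = 1/6 ✓; 3 stages ⇒ order 3.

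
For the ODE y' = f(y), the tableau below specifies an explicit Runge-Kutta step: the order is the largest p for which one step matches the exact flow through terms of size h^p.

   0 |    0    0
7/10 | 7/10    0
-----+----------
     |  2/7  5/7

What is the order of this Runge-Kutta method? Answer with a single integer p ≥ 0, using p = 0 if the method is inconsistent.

b = (2/7, 5/7)
c = (0, 7/10)
Σ b_i: 2/7·1 + 5/7·1 = 1 ✓
b·c: 5/7·7/10 = 1/2 ✓; 2 stages ⇒ order 2.

2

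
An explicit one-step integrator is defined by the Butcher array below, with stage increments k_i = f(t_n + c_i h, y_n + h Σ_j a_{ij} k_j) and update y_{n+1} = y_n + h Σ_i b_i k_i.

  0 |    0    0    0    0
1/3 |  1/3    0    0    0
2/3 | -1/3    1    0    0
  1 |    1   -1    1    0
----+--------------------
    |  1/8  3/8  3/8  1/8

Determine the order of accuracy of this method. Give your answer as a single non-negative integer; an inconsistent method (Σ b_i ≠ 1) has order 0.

b = (1/8, 3/8, 3/8, 1/8)
c = (0, 1/3, 2/3, 1)
Ac = (0, 0, 1/3, 1/3)
Σ b_i: 1/8·1 + 3/8·1 + 3/8·1 + 1/8·1 = 1 ✓
b·c: 3/8·1/3 + 3/8·2/3 + 1/8·1 = 1/2 ✓
b·c²: 3/8·1/9 + 3/8·4/9 + 1/8·1 = 1/3 ✓
b·Ac: 3/8·1/3 + 1/8·1/3 = 1/6 ✓
b·c³: 3/8·1/27 + 3/8·8/27 + 1/8·1 = 1/4 ✓
b·(c∘Ac): 3/8·2/9 + 1/8·1/3 = 1/8 ✓
b·Ac²: 3/8·1/9 + 1/8·1/3 = 1/12 ✓
b·A²c: 1/8·1/3 = 1/24 ✓; 4 stages ⇒ order 4.

4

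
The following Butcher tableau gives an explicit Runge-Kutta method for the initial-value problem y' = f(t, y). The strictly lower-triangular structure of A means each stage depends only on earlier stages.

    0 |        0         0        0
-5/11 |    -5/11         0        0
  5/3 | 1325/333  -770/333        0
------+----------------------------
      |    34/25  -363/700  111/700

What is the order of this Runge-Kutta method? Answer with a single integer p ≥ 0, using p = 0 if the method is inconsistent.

b = (34/25, -363/700, 111/700)
c = (0, -5/11, 5/3)
Ac = (0, 0, 350/333)
Σ b_i: 34/25·1 + (-363/700)·1 + 111/700·1 = 1 ✓
b·c: (-363/700)·(-5/11) + 111/700·5/3 = 1/2 ✓
b·c²: (-363/700)·25/121 + 111/700·25/9 = 1/3 ✓
b·Ac: 111/700·350/333 = 1/6 ✓; 3 stages ⇒ order 3.

3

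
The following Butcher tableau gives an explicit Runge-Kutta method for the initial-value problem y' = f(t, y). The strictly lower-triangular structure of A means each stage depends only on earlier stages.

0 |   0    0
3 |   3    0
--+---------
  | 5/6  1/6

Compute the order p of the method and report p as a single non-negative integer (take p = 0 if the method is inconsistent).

2

b = (5/6, 1/6)
c = (0, 3)
Σ b_i: 5/6·1 + 1/6·1 = 1 ✓
b·c: 1/6·3 = 1/2 ✓; 2 stages ⇒ order 2.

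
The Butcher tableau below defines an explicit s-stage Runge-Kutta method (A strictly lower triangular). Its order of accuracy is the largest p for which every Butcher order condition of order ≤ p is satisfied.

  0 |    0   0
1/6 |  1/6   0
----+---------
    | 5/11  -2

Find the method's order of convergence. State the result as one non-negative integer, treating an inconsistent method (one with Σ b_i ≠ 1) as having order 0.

b = (5/11, -2)
c = (0, 1/6)
Σ b_i: 5/11·1 + (-2)·1 = -17/11 ≠ 1 ⇒ order 0.

0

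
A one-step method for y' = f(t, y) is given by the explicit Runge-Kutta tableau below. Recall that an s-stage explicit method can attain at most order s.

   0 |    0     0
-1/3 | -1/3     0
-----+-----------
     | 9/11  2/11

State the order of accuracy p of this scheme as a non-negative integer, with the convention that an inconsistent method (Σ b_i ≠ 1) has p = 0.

b = (9/11, 2/11)
c = (0, -1/3)
Σ b_i: 9/11·1 + 2/11·1 = 1 ✓
b·c: 2/11·(-1/3) = -2/33 ≠ 1/2 ⇒ order 1.

1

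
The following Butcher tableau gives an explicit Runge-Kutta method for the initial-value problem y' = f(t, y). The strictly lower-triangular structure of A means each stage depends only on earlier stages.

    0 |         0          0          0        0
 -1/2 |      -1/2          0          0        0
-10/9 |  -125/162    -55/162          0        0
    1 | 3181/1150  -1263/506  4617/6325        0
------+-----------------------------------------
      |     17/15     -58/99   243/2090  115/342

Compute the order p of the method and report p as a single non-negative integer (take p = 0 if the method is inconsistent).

b = (17/15, -58/99, 243/2090, 115/342)
c = (0, -1/2, -10/9, 1)
Ac = (0, 0, 55/324, 201/460)
Σ b_i: 17/15·1 + (-58/99)·1 + 243/2090·1 + 115/342·1 = 1 ✓
b·c: (-58/99)·(-1/2) + 243/2090·(-10/9) + 115/342·1 = 1/2 ✓
b·c²: (-58/99)·1/4 + 243/2090·100/81 + 115/342·1 = 1/3 ✓
b·Ac: 243/2090·55/324 + 115/342·201/460 = 1/6 ✓
b·c³: (-58/99)·(-1/8) + 243/2090·(-1000/729) + 115/342·1 = 1/4 ✓
b·(c∘Ac): 243/2090·(-275/1458) + 115/342·201/460 = 1/8 ✓
b·Ac²: 243/2090·(-55/648) + 115/342·51/184 = 1/12 ✓
b·A²c: 115/342·57/460 = 1/24 ✓; 4 stages ⇒ order 4.

4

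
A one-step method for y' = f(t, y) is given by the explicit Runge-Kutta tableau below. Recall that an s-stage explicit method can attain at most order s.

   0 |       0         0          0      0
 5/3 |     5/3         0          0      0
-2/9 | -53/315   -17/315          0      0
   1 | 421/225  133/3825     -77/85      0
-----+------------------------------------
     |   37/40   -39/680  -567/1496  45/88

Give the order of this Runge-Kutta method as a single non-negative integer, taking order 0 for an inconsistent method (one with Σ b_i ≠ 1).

b = (37/40, -39/680, -567/1496, 45/88)
c = (0, 5/3, -2/9, 1)
Ac = (0, 0, -17/189, 7/27)
Σ b_i: 37/40·1 + (-39/680)·1 + (-567/1496)·1 + 45/88·1 = 1 ✓
b·c: (-39/680)·5/3 + (-567/1496)·(-2/9) + 45/88·1 = 1/2 ✓
b·c²: (-39/680)·25/9 + (-567/1496)·4/81 + 45/88·1 = 1/3 ✓
b·Ac: (-567/1496)·(-17/189) + 45/88·7/27 = 1/6 ✓
b·c³: (-39/680)·125/27 + (-567/1496)·(-8/729) + 45/88·1 = 1/4 ✓
b·(c∘Ac): (-567/1496)·34/1701 + 45/88·7/27 = 1/8 ✓
b·Ac²: (-567/1496)·(-85/567) + 45/88·7/135 = 1/12 ✓
b·A²c: 45/88·11/135 = 1/24 ✓; 4 stages ⇒ order 4.

4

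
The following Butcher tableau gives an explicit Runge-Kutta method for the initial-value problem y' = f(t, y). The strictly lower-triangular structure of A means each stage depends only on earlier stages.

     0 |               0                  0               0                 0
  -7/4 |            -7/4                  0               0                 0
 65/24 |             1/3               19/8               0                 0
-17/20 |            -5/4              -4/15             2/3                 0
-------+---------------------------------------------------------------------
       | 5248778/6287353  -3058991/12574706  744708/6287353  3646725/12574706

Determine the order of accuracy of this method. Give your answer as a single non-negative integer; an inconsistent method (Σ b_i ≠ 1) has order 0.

3

b = (5248778/6287353, -3058991/12574706, 744708/6287353, 3646725/12574706)
c = (0, -7/4, 65/24, -17/20)
Ac = (0, 0, -133/32, 409/180)
Σ b_i: 5248778/6287353·1 + (-3058991/12574706)·1 + 744708/6287353·1 + 3646725/12574706·1 = 1 ✓
b·c: (-3058991/12574706)·(-7/4) + 744708/6287353·65/24 + 3646725/12574706·(-17/20) = 1/2 ✓
b·c²: (-3058991/12574706)·49/16 + 744708/6287353·4225/576 + 3646725/12574706·289/400 = 1/3 ✓
b·Ac: 744708/6287353·(-133/32) + 3646725/12574706·409/180 = 1/6 ✓
b·c³: (-3058991/12574706)·(-343/64) + 744708/6287353·274625/13824 + 3646725/12574706·(-4913/8000) = 125980400887/36215153280 ≠ 1/4 ⇒ order 3.
b·(c∘Ac): 744708/6287353·(-8645/768) + 3646725/12574706·(-6953/3600) = -2285651603/1207171776 ≠ 1/8
b·Ac²: 744708/6287353·931/128 + 3646725/12574706·17597/4320 = 7398048821/3621515328 ≠ 1/12
b·A²c: 3646725/12574706·(-133/48) = -161671475/201195296 ≠ 1/24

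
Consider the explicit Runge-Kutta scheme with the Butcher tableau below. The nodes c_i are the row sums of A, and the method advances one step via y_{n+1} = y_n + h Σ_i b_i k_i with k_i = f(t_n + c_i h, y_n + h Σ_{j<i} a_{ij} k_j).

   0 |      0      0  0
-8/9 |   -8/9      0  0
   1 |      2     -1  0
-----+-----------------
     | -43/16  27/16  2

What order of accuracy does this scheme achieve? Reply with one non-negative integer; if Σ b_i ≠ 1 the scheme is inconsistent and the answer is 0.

2

b = (-43/16, 27/16, 2)
c = (0, -8/9, 1)
Ac = (0, 0, 8/9)
Σ b_i: (-43/16)·1 + 27/16·1 + 2·1 = 1 ✓
b·c: 27/16·(-8/9) + 2·1 = 1/2 ✓
b·c²: 27/16·64/81 + 2·1 = 10/3 ≠ 1/3 ⇒ order 2.
b·Ac: 2·8/9 = 16/9 ≠ 1/6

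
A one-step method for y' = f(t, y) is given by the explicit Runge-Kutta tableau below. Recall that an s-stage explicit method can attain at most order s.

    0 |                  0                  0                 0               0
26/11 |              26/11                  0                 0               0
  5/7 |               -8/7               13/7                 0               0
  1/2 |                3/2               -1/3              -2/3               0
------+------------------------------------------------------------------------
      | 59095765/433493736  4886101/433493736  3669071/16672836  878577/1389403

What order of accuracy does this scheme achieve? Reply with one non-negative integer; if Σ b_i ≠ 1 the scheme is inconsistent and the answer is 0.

3

b = (59095765/433493736, 4886101/433493736, 3669071/16672836, 878577/1389403)
c = (0, 26/11, 5/7, 1/2)
Ac = (0, 0, 338/77, -292/231)
Σ b_i: 59095765/433493736·1 + 4886101/433493736·1 + 3669071/16672836·1 + 878577/1389403·1 = 1 ✓
b·c: 4886101/433493736·26/11 + 3669071/16672836·5/7 + 878577/1389403·1/2 = 1/2 ✓
b·c²: 4886101/433493736·676/121 + 3669071/16672836·25/49 + 878577/1389403·1/4 = 1/3 ✓
b·Ac: 3669071/16672836·338/77 + 878577/1389403·(-292/231) = 1/6 ✓
b·c³: 4886101/433493736·17576/1331 + 3669071/16672836·125/343 + 878577/1389403·1/8 = 3424391/11115224 ≠ 1/4 ⇒ order 3.
b·(c∘Ac): 3669071/16672836·1690/539 + 878577/1389403·(-146/231) = 26623543/91700598 ≠ 1/8
b·Ac²: 3669071/16672836·8788/847 + 878577/1389403·(-13058/5929) = 285834643/320952093 ≠ 1/12
b·A²c: 878577/1389403·(-676/231) = -28281812/15283433 ≠ 1/24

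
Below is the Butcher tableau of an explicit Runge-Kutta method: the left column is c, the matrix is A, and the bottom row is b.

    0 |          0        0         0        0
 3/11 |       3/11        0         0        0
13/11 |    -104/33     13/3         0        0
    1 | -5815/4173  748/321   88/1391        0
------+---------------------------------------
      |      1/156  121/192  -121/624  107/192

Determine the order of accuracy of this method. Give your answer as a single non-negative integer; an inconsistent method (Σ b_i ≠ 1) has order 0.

4

b = (1/156, 121/192, -121/624, 107/192)
c = (0, 3/11, 13/11, 1)
Ac = (0, 0, 13/11, 76/107)
Σ b_i: 1/156·1 + 121/192·1 + (-121/624)·1 + 107/192·1 = 1 ✓
b·c: 121/192·3/11 + (-121/624)·13/11 + 107/192·1 = 1/2 ✓
b·c²: 121/192·9/121 + (-121/624)·169/121 + 107/192·1 = 1/3 ✓
b·Ac: (-121/624)·13/11 + 107/192·76/107 = 1/6 ✓
b·c³: 121/192·27/1331 + (-121/624)·2197/1331 + 107/192·1 = 1/4 ✓
b·(c∘Ac): (-121/624)·169/121 + 107/192·76/107 = 1/8 ✓
b·Ac²: (-121/624)·39/121 + 107/192·28/107 = 1/12 ✓
b·A²c: 107/192·8/107 = 1/24 ✓; 4 stages ⇒ order 4.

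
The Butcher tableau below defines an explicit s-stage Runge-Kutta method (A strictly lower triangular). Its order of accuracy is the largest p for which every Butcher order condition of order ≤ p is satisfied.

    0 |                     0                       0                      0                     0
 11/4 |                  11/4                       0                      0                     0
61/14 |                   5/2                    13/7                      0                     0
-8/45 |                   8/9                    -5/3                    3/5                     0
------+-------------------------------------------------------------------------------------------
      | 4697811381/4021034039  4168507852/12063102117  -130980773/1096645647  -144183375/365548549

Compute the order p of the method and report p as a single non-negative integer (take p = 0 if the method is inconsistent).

b = (4697811381/4021034039, 4168507852/12063102117, -130980773/1096645647, -144183375/365548549)
c = (0, 11/4, 61/14, -8/45)
Ac = (0, 0, 143/28, -827/420)
Σ b_i: 4697811381/4021034039·1 + 4168507852/12063102117·1 + (-130980773/1096645647)·1 + (-144183375/365548549)·1 = 1 ✓
b·c: 4168507852/12063102117·11/4 + (-130980773/1096645647)·61/14 + (-144183375/365548549)·(-8/45) = 1/2 ✓
b·c²: 4168507852/12063102117·121/16 + (-130980773/1096645647)·3721/196 + (-144183375/365548549)·64/2025 = 1/3 ✓
b·Ac: (-130980773/1096645647)·143/28 + (-144183375/365548549)·(-827/420) = 1/6 ✓
b·c³: 4168507852/12063102117·1331/64 + (-130980773/1096645647)·226981/2744 + (-144183375/365548549)·(-512/91125) = -2974694797693/1105418812176 ≠ 1/4 ⇒ order 3.
b·(c∘Ac): (-130980773/1096645647)·8723/392 + (-144183375/365548549)·1654/4725 = -24528574111/8773165176 ≠ 1/8
b·Ac²: (-130980773/1096645647)·1573/112 + (-144183375/365548549)·(-14269/11760) = -18406406713/15353039058 ≠ 1/12
b·A²c: (-144183375/365548549)·429/140 = -1767276225/1462194196 ≠ 1/24

3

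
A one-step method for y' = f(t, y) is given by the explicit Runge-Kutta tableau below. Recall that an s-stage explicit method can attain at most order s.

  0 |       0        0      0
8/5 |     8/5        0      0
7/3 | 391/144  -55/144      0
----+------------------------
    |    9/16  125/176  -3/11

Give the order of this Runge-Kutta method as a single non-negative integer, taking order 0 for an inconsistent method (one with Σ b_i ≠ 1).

3

b = (9/16, 125/176, -3/11)
c = (0, 8/5, 7/3)
Ac = (0, 0, -11/18)
Σ b_i: 9/16·1 + 125/176·1 + (-3/11)·1 = 1 ✓
b·c: 125/176·8/5 + (-3/11)·7/3 = 1/2 ✓
b·c²: 125/176·64/25 + (-3/11)·49/9 = 1/3 ✓
b·Ac: (-3/11)·(-11/18) = 1/6 ✓; 3 stages ⇒ order 3.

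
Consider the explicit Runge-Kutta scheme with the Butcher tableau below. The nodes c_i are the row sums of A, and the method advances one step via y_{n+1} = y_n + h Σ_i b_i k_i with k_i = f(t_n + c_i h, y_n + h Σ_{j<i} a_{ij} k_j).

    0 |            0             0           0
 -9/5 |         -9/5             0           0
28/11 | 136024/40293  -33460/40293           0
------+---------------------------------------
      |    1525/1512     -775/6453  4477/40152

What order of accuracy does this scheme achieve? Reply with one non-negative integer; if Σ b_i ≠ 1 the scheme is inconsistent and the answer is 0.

b = (1525/1512, -775/6453, 4477/40152)
c = (0, -9/5, 28/11)
Ac = (0, 0, 6692/4477)
Σ b_i: 1525/1512·1 + (-775/6453)·1 + 4477/40152·1 = 1 ✓
b·c: (-775/6453)·(-9/5) + 4477/40152·28/11 = 1/2 ✓
b·c²: (-775/6453)·81/25 + 4477/40152·784/121 = 1/3 ✓
b·Ac: 4477/40152·6692/4477 = 1/6 ✓; 3 stages ⇒ order 3.

3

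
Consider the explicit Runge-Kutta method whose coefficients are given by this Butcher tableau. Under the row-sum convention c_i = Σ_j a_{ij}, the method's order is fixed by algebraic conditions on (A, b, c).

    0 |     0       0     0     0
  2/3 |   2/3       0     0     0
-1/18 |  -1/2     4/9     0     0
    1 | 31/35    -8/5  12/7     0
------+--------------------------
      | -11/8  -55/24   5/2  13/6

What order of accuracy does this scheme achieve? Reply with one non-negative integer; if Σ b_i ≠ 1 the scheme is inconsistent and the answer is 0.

b = (-11/8, -55/24, 5/2, 13/6)
c = (0, 2/3, -1/18, 1)
Ac = (0, 0, 8/27, -122/105)
Σ b_i: (-11/8)·1 + (-55/24)·1 + 5/2·1 + 13/6·1 = 1 ✓
b·c: (-55/24)·2/3 + 5/2·(-1/18) + 13/6·1 = 1/2 ✓
b·c²: (-55/24)·4/9 + 5/2·1/324 + 13/6·1 = 749/648 ≠ 1/3 ⇒ order 2.
b·Ac: 5/2·8/27 + 13/6·(-122/105) = -1679/945 ≠ 1/6

2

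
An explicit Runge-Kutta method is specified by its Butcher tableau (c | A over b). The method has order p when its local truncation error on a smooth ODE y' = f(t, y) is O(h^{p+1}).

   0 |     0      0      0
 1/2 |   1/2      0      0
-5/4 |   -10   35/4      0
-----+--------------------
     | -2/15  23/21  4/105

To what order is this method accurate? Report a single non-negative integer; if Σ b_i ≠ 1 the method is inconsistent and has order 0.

3

b = (-2/15, 23/21, 4/105)
c = (0, 1/2, -5/4)
Ac = (0, 0, 35/8)
Σ b_i: (-2/15)·1 + 23/21·1 + 4/105·1 = 1 ✓
b·c: 23/21·1/2 + 4/105·(-5/4) = 1/2 ✓
b·c²: 23/21·1/4 + 4/105·25/16 = 1/3 ✓
b·Ac: 4/105·35/8 = 1/6 ✓; 3 stages ⇒ order 3.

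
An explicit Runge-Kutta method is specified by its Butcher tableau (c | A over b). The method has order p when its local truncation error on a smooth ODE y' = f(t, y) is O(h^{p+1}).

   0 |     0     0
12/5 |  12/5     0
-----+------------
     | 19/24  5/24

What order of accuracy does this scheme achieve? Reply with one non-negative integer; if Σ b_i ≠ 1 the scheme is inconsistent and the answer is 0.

2

b = (19/24, 5/24)
c = (0, 12/5)
Σ b_i: 19/24·1 + 5/24·1 = 1 ✓
b·c: 5/24·12/5 = 1/2 ✓; 2 stages ⇒ order 2.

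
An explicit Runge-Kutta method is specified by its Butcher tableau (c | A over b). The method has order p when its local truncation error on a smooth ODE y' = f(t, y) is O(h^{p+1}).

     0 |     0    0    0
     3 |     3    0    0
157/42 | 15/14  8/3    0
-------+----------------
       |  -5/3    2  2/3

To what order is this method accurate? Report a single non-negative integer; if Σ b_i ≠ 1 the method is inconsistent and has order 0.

1

b = (-5/3, 2, 2/3)
c = (0, 3, 157/42)
Ac = (0, 0, 8)
Σ b_i: (-5/3)·1 + 2·1 + 2/3·1 = 1 ✓
b·c: 2·3 + 2/3·157/42 = 535/63 ≠ 1/2 ⇒ order 1.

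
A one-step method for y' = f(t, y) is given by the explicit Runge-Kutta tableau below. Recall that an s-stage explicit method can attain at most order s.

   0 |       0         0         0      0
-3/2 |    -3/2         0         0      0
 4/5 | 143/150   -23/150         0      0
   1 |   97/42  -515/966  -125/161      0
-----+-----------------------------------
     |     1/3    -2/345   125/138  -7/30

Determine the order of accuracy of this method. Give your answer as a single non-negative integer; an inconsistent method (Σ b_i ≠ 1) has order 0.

b = (1/3, -2/345, 125/138, -7/30)
c = (0, -3/2, 4/5, 1)
Ac = (0, 0, 23/100, 5/28)
Σ b_i: 1/3·1 + (-2/345)·1 + 125/138·1 + (-7/30)·1 = 1 ✓
b·c: (-2/345)·(-3/2) + 125/138·4/5 + (-7/30)·1 = 1/2 ✓
b·c²: (-2/345)·9/4 + 125/138·16/25 + (-7/30)·1 = 1/3 ✓
b·Ac: 125/138·23/100 + (-7/30)·5/28 = 1/6 ✓
b·c³: (-2/345)·(-27/8) + 125/138·64/125 + (-7/30)·1 = 1/4 ✓
b·(c∘Ac): 125/138·23/125 + (-7/30)·5/28 = 1/8 ✓
b·Ac²: 125/138·(-69/200) + (-7/30)·(-95/56) = 1/12 ✓
b·A²c: (-7/30)·(-5/28) = 1/24 ✓; 4 stages ⇒ order 4.

4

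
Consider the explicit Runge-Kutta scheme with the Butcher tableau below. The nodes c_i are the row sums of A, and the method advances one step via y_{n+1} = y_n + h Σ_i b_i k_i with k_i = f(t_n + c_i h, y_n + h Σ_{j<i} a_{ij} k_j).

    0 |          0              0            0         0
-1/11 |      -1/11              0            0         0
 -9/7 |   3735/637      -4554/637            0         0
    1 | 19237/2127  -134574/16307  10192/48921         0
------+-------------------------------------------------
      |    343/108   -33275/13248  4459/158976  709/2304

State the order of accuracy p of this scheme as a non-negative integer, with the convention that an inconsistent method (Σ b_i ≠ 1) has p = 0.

4

b = (343/108, -33275/13248, 4459/158976, 709/2304)
c = (0, -1/11, -9/7, 1)
Ac = (0, 0, 414/637, 342/709)
Σ b_i: 343/108·1 + (-33275/13248)·1 + 4459/158976·1 + 709/2304·1 = 1 ✓
b·c: (-33275/13248)·(-1/11) + 4459/158976·(-9/7) + 709/2304·1 = 1/2 ✓
b·c²: (-33275/13248)·1/121 + 4459/158976·81/49 + 709/2304·1 = 1/3 ✓
b·Ac: 4459/158976·414/637 + 709/2304·342/709 = 1/6 ✓
b·c³: (-33275/13248)·(-1/1331) + 4459/158976·(-729/343) + 709/2304·1 = 1/4 ✓
b·(c∘Ac): 4459/158976·(-3726/4459) + 709/2304·342/709 = 1/8 ✓
b·Ac²: 4459/158976·(-414/7007) + 709/2304·2154/7799 = 1/12 ✓
b·A²c: 709/2304·96/709 = 1/24 ✓; 4 stages ⇒ order 4.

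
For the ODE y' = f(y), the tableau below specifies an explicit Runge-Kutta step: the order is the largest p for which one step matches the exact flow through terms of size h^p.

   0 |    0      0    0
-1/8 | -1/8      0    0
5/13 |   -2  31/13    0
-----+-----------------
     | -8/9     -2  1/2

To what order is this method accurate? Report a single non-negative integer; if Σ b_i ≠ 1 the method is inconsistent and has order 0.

0

b = (-8/9, -2, 1/2)
c = (0, -1/8, 5/13)
Ac = (0, 0, -31/104)
Σ b_i: (-8/9)·1 + (-2)·1 + 1/2·1 = -43/18 ≠ 1 ⇒ order 0.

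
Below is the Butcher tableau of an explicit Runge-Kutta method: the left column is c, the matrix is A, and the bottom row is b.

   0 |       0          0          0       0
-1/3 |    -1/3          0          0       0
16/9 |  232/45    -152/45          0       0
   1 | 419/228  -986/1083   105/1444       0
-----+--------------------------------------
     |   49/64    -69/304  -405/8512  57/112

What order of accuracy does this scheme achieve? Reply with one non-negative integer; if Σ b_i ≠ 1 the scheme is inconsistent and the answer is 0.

b = (49/64, -69/304, -405/8512, 57/112)
c = (0, -1/3, 16/9, 1)
Ac = (0, 0, 152/135, 74/171)
Σ b_i: 49/64·1 + (-69/304)·1 + (-405/8512)·1 + 57/112·1 = 1 ✓
b·c: (-69/304)·(-1/3) + (-405/8512)·16/9 + 57/112·1 = 1/2 ✓
b·c²: (-69/304)·1/9 + (-405/8512)·256/81 + 57/112·1 = 1/3 ✓
b·Ac: (-405/8512)·152/135 + 57/112·74/171 = 1/6 ✓
b·c³: (-69/304)·(-1/27) + (-405/8512)·4096/729 + 57/112·1 = 1/4 ✓
b·(c∘Ac): (-405/8512)·2432/1215 + 57/112·74/171 = 1/8 ✓
b·Ac²: (-405/8512)·(-152/405) + 57/112·22/171 = 1/12 ✓
b·A²c: 57/112·14/171 = 1/24 ✓; 4 stages ⇒ order 4.

4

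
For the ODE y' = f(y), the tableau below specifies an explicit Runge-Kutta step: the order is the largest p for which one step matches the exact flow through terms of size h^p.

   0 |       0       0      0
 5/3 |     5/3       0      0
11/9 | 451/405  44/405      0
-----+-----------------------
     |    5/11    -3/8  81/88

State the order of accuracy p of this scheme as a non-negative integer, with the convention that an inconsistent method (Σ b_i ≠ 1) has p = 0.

b = (5/11, -3/8, 81/88)
c = (0, 5/3, 11/9)
Ac = (0, 0, 44/243)
Σ b_i: 5/11·1 + (-3/8)·1 + 81/88·1 = 1 ✓
b·c: (-3/8)·5/3 + 81/88·11/9 = 1/2 ✓
b·c²: (-3/8)·25/9 + 81/88·121/81 = 1/3 ✓
b·Ac: 81/88·44/243 = 1/6 ✓; 3 stages ⇒ order 3.

3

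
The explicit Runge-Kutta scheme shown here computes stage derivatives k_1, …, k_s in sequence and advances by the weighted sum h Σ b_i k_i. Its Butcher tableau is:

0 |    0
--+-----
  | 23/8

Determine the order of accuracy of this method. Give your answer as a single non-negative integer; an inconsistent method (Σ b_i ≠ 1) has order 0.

0

b = (23/8)
c = (0)
Σ b_i: 23/8·1 = 23/8 ≠ 1 ⇒ order 0.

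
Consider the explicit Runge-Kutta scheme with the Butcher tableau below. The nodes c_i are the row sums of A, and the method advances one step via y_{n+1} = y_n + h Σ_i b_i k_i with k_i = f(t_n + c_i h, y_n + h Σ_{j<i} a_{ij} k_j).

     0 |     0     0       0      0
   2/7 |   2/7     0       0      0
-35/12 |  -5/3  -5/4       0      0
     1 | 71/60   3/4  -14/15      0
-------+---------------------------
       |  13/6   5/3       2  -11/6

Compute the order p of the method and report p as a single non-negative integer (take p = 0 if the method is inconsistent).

0

b = (13/6, 5/3, 2, -11/6)
c = (0, 2/7, -35/12, 1)
Ac = (0, 0, -5/14, 185/63)
Σ b_i: 13/6·1 + 5/3·1 + 2·1 + (-11/6)·1 = 4 ≠ 1 ⇒ order 0.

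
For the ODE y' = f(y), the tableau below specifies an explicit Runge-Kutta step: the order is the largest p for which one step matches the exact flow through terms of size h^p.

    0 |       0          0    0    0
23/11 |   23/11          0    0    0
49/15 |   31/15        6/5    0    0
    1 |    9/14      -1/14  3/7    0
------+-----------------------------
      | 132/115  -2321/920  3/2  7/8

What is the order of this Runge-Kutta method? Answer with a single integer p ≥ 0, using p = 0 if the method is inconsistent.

2

b = (132/115, -2321/920, 3/2, 7/8)
c = (0, 23/11, 49/15, 1)
Ac = (0, 0, 138/55, 963/770)
Σ b_i: 132/115·1 + (-2321/920)·1 + 3/2·1 + 7/8·1 = 1 ✓
b·c: (-2321/920)·23/11 + 3/2·49/15 + 7/8·1 = 1/2 ✓
b·c²: (-2321/920)·529/121 + 3/2·2401/225 + 7/8·1 = 4828/825 ≠ 1/3 ⇒ order 2.
b·Ac: 3/2·138/55 + 7/8·963/770 = 855/176 ≠ 1/6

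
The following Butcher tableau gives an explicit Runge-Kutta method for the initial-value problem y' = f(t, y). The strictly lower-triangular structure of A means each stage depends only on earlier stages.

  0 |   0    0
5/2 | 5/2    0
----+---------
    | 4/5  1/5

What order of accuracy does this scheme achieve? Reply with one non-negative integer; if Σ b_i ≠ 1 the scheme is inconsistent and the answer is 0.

b = (4/5, 1/5)
c = (0, 5/2)
Σ b_i: 4/5·1 + 1/5·1 = 1 ✓
b·c: 1/5·5/2 = 1/2 ✓; 2 stages ⇒ order 2.

2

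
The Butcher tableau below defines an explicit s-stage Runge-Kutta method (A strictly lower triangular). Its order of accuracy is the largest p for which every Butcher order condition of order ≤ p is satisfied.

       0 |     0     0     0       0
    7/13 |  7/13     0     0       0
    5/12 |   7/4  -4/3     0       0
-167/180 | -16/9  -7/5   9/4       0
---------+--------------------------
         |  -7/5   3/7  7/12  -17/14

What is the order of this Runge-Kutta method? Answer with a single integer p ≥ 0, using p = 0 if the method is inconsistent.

0

b = (-7/5, 3/7, 7/12, -17/14)
c = (0, 7/13, 5/12, -167/180)
Ac = (0, 0, -28/39, 191/1040)
Σ b_i: (-7/5)·1 + 3/7·1 + 7/12·1 + (-17/14)·1 = -673/420 ≠ 1 ⇒ order 0.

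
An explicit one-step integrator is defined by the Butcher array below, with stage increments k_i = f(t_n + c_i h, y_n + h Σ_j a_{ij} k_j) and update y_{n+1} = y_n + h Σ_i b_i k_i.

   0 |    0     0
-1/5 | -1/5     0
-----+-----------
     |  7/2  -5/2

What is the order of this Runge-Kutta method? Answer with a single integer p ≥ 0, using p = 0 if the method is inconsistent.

b = (7/2, -5/2)
c = (0, -1/5)
Σ b_i: 7/2·1 + (-5/2)·1 = 1 ✓
b·c: (-5/2)·(-1/5) = 1/2 ✓; 2 stages ⇒ order 2.

2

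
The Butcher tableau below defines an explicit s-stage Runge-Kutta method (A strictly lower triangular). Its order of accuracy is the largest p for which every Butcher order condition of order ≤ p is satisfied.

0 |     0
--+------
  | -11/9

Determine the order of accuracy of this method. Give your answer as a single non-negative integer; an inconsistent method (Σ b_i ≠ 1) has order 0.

b = (-11/9)
c = (0)
Σ b_i: (-11/9)·1 = -11/9 ≠ 1 ⇒ order 0.

0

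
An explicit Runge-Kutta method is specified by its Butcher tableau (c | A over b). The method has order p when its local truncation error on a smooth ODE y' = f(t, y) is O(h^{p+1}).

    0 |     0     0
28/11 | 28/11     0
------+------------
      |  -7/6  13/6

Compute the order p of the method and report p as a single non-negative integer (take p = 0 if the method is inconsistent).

1

b = (-7/6, 13/6)
c = (0, 28/11)
Σ b_i: (-7/6)·1 + 13/6·1 = 1 ✓
b·c: 13/6·28/11 = 182/33 ≠ 1/2 ⇒ order 1.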